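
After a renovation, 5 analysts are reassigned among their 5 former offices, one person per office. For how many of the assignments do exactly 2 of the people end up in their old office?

Choose which 2 of the 5 are fixed: C(5,2) = 10.
The remaining 3 must be deranged: !3 = 2.
Total: 10 × 2 = 20.

20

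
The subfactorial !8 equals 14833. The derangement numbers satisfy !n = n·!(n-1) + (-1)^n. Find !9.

133496

!9 = 9·14833 - 1 = 133496.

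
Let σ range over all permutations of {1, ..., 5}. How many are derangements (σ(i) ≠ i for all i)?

44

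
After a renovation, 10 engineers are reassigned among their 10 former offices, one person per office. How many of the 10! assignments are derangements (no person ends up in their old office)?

1334961

By inclusion-exclusion, !10 = Σ (-1)^k · 10!/k! for k=0..10
= 10! - 10!/1! + 10!/2! - 10!/3! + 10!/4! - 10!/5! + 10!/6! - 10!/7! + 10!/8! - 10!/9! + 10!/10!
= 3628800 - 3628800 + 1814400 - 604800 + 151200 - 30240 + 5040 - 720 + 90 - 10 + 1
= 1334961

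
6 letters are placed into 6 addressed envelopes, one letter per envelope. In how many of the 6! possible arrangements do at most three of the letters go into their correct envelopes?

# with exactly i fixed is C(6,i)·!(6-i); sum over i=0..3:
  i=0: C(6,0)·!6 = 1·265 = 265
  i=1: C(6,1)·!5 = 6·44 = 264
  i=2: C(6,2)·!4 = 15·9 = 135
  i=3: C(6,3)·!3 = 20·2 = 40
Total = 704.

704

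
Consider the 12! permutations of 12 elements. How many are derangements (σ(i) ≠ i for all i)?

!12 is the nearest integer to 12!/e.
12! = 479001600, and 479001600/e ≈ 176214840.93, so !12 = 176214841.

176214841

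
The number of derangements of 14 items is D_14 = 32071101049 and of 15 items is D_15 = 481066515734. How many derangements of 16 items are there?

D_16 = (16-1)·(D_15 + D_14) = 15·(481066515734 + 32071101049) = 15·513137616783 = 7697064251745.

7697064251745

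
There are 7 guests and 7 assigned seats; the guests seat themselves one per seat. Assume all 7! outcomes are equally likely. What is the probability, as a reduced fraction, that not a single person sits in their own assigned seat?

Favorable outcomes: !7 = 1854.
Total outcomes: 7! = 5040.
Probability = 1854/5040 = 103/280.

103/280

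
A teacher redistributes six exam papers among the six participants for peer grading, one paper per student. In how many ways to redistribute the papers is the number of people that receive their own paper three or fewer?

704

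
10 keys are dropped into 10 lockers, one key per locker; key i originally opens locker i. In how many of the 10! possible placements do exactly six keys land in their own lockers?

Pick the 6 fixed positions: C(10,6) = 210 ways.
The remaining 4 must be deranged: !4 = 9.
Total: 210 × 9 = 1890.

1890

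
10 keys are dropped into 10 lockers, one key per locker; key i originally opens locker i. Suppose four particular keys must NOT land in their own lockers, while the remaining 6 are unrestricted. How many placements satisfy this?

2399760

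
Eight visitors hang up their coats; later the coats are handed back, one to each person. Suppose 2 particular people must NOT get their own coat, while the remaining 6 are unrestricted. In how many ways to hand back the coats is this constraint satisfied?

Let A_j be the event that the j-th constrained one is fixed. By inclusion-exclusion over the 2 events:
Σ_{j=0}^{2} (-1)^j C(2,j)(8-j)!
= C(2,0)·8! - C(2,1)·7! + C(2,2)·6!
= 40320 - 10080 + 720
= 30960

30960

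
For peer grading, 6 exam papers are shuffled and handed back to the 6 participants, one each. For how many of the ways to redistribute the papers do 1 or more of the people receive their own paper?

455

# with exactly i fixed is C(6,i)·!(6-i); sum over i=1..6:
  i=1: C(6,1)·!5 = 6·44 = 264
  i=2: C(6,2)·!4 = 15·9 = 135
  i=3: C(6,3)·!3 = 20·2 = 40
  i=4: C(6,4)·!2 = 15·1 = 15
  i=5: C(6,5)·!1 = 6·0 = 0
  i=6: C(6,6)·!0 = 1·1 = 1
Total = 455.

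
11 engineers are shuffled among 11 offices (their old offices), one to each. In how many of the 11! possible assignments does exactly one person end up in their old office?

14684571

Choose which one of the 11 is fixed: C(11,1) = 11.
The other 10 form a derangement: !10 = 1334961.
Total: 11 × 1334961 = 14684571.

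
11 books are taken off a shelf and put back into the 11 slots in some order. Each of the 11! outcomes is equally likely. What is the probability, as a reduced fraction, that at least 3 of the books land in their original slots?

Favorable outcomes: Σ_{i≥3} C(11,i)·!(11-i) = 165·14833 + 330·1854 + 462·265 + 462·44 + 330·9 + 165·2 + 55·1 + 11·0 + 1·1 = 3205379.
Total outcomes: 11! = 39916800.
Probability = 3205379/39916800 = 3205379/39916800.

3205379/39916800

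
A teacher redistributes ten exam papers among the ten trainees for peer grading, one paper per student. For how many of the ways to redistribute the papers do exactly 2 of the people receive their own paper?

667485

Choose which 2 of the 10 are fixed: C(10,2) = 45.
The remaining 8 must be deranged: !8 = 14833.
Total: 45 × 14833 = 667485.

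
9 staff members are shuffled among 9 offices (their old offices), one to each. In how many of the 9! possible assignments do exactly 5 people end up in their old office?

Pick the 5 fixed positions: C(9,5) = 126 ways.
The remaining 4 must be deranged: !4 = 9.
Total: 126 × 9 = 1134.

1134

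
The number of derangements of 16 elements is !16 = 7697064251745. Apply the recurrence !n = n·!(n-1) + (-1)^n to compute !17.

130850092279664

!17 = 17·7697064251745 - 1 = 130850092279664.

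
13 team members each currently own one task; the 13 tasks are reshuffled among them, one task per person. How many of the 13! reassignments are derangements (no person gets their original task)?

2290792932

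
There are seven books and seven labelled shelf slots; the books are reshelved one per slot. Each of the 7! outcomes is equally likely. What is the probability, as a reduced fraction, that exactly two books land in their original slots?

11/60

Favorable outcomes: C(7,2)·!5 = 21·44 = 924.
Total outcomes: 7! = 5040.
Probability = 924/5040 = 11/60.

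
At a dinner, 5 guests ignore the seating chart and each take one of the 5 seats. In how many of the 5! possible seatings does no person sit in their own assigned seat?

The subfactorial !5 = [5!/e] (nearest integer).
5! = 120, and 120/e ≈ 44.15, so !5 = 44.

44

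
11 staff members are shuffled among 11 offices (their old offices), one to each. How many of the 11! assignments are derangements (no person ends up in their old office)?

Recurrence: !11 = 10·(!10 + !9).
!11 = 10·(1334961 + 133496) = 10·1468457 = 14684570

14684570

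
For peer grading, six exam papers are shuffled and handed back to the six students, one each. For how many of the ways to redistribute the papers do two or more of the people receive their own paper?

191

Sum C(6,i)·!(6-i) for i = 2..6:
  i=2: C(6,2)·!4 = 15·9 = 135
  i=3: C(6,3)·!3 = 20·2 = 40
  i=4: C(6,4)·!2 = 15·1 = 15
  i=5: C(6,5)·!1 = 6·0 = 0
  i=6: C(6,6)·!0 = 1·1 = 1
Total = 191.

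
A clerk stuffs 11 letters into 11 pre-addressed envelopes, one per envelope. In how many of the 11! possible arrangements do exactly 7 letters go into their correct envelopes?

2970

Choose which 7 of the 11 are fixed: C(11,7) = 330.
The other 4 form a derangement: !4 = 9.
Total: 330 × 9 = 2970.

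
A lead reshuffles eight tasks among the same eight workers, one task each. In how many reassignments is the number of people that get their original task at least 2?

10655

# with exactly i fixed is C(8,i)·!(8-i); sum over i=2..8:
  i=2: C(8,2)·!6 = 28·265 = 7420
  i=3: C(8,3)·!5 = 56·44 = 2464
  i=4: C(8,4)·!4 = 70·9 = 630
  i=5: C(8,5)·!3 = 56·2 = 112
  i=6: C(8,6)·!2 = 28·1 = 28
  i=7: C(8,7)·!1 = 8·0 = 0
  i=8: C(8,8)·!0 = 1·1 = 1
Total = 10655.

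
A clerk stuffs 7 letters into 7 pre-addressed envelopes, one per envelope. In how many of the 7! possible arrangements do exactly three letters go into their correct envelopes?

Choose which 3 of the 7 are fixed: C(7,3) = 35.
The remaining 4 must be deranged: !4 = 9.
Total: 35 × 9 = 315.

315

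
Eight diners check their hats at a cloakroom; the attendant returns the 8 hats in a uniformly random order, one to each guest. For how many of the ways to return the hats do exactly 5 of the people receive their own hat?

112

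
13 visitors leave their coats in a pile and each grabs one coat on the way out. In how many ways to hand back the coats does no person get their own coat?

Use !n = n·!(n-1) + (-1)^n.
!13 = 13·176214841 - 1 = 2290792932

2290792932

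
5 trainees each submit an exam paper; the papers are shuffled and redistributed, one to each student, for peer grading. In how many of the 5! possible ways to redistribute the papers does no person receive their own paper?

44

!5 is the nearest integer to 5!/e.
5! = 120, and 120/e ≈ 44.15, so !5 = 44.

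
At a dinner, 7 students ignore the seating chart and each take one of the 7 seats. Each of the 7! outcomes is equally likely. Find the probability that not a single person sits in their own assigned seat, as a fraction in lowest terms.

103/280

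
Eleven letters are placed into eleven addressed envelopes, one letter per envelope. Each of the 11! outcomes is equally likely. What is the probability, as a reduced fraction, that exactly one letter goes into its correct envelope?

16481/44800

Favorable outcomes: C(11,1)·!10 = 11·1334961 = 14684571.
Total outcomes: 11! = 39916800.
Probability = 14684571/39916800 = 16481/44800.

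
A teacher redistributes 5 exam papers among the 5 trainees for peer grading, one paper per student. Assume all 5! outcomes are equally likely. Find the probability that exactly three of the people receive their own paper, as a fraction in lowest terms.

Favorable outcomes: C(5,3)·!2 = 10·1 = 10.
Total outcomes: 5! = 120.
Probability = 10/120 = 1/12.

1/12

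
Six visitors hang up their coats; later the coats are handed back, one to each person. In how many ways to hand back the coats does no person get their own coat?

!6 is the nearest integer to 6!/e.
6! = 720, and 720/e ≈ 264.87, so !6 = 265.

265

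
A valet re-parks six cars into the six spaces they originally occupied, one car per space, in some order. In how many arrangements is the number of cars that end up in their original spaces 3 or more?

Sum C(6,i)·!(6-i) for i = 3..6:
  i=3: C(6,3)·!3 = 20·2 = 40
  i=4: C(6,4)·!2 = 15·1 = 15
  i=5: C(6,5)·!1 = 6·0 = 0
  i=6: C(6,6)·!0 = 1·1 = 1
Total = 56.

56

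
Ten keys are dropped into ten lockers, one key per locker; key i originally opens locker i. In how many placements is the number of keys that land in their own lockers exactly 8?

Choose which 8 of the 10 are fixed: C(10,8) = 45.
The remaining 2 must be deranged: !2 = 1.
Total: 45 × 1 = 45.

45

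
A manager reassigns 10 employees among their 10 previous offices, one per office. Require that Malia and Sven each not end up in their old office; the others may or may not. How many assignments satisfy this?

2943360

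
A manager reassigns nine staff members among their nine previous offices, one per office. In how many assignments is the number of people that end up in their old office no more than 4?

361541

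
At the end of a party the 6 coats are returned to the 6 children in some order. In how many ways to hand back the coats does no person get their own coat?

265

!6 is the nearest integer to 6!/e.
6! = 720, and 720/e ≈ 264.87, so !6 = 265.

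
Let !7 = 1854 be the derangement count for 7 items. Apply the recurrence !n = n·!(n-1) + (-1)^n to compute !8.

!8 = 8·1854 + 1 = 14833.

14833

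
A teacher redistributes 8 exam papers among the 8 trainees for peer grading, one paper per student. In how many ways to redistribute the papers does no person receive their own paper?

14833

Use !n = (n-1)(!(n-1) + !(n-2)).
!8 = 7·(1854 + 265) = 7·2119 = 14833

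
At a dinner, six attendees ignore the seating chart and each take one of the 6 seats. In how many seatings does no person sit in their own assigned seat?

265

!6 is the nearest integer to 6!/e.
6! = 720, and 720/e ≈ 264.87, so !6 = 265.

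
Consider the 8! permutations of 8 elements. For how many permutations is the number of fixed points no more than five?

40291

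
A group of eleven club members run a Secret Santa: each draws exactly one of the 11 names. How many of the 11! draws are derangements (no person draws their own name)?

14684570

The subfactorial !11 = [11!/e] (nearest integer).
11! = 39916800, and 39916800/e ≈ 14684570.08, so !11 = 14684570.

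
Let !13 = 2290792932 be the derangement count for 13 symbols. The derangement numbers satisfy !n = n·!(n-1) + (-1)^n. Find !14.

32071101049

!14 = 14·2290792932 + 1 = 32071101049.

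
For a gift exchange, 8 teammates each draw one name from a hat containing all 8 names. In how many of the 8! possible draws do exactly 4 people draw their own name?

Choose which 4 of the 8 are fixed: C(8,4) = 70.
The remaining 4 must be deranged: !4 = 9.
Total: 70 × 9 = 630.

630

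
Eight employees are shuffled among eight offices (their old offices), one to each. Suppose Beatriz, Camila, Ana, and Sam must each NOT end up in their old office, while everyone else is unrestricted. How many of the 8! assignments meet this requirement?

Let A_j be the event that the j-th constrained one is fixed. By inclusion-exclusion over the 4 events:
Σ_{j=0}^{4} (-1)^j C(4,j)(8-j)!
= C(4,0)·8! - C(4,1)·7! + C(4,2)·6! - C(4,3)·5! + C(4,4)·4!
= 40320 - 20160 + 4320 - 480 + 24
= 24024

24024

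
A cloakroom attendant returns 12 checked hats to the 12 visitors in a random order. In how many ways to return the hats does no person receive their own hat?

!12 = 12! · Σ_{k=0}^{12} (-1)^k/k!
= 12! - 12!/1! + 12!/2! - 12!/3! + 12!/4! - 12!/5! + 12!/6! - 12!/7! + 12!/8! - 12!/9! + 12!/10! - 12!/11! + 12!/12!
= 479001600 - 479001600 + 239500800 - 79833600 + 19958400 - 3991680 + 665280 - 95040 + 11880 - 1320 + 132 - 12 + 1
= 176214841

176214841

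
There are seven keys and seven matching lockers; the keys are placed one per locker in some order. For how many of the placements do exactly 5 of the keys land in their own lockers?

21

Choose which 5 of the 7 are fixed: C(7,5) = 21.
The remaining 2 must be deranged: !2 = 1.
Total: 21 × 1 = 21.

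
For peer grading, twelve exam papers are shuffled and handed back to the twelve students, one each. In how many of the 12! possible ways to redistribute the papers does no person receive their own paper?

!12 = 12! · Σ_{k=0}^{12} (-1)^k/k!
= 12! - 12!/1! + 12!/2! - 12!/3! + 12!/4! - 12!/5! + 12!/6! - 12!/7! + 12!/8! - 12!/9! + 12!/10! - 12!/11! + 12!/12!
= 479001600 - 479001600 + 239500800 - 79833600 + 19958400 - 3991680 + 665280 - 95040 + 11880 - 1320 + 132 - 12 + 1
= 176214841

176214841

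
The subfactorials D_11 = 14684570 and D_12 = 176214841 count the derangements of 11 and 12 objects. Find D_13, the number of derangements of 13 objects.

2290792932

D_13 = (13-1)·(D_12 + D_11) = 12·(176214841 + 14684570) = 12·190899411 = 2290792932.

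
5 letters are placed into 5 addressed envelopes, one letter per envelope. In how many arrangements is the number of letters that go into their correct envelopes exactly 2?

20

Pick the 2 fixed positions: C(5,2) = 10 ways.
The other 3 form a derangement: !3 = 2.
Total: 10 × 2 = 20.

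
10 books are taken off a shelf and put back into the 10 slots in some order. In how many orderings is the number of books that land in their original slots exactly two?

667485

Pick the 2 fixed positions: C(10,2) = 45 ways.
The other 8 form a derangement: !8 = 14833.
Total: 45 × 14833 = 667485.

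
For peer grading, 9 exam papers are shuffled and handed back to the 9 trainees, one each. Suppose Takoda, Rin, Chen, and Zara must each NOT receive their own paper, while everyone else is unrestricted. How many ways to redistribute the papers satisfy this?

229080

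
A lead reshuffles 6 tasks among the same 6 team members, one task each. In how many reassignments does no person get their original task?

265

Use !n = n·!(n-1) + (-1)^n.
!6 = 6·44 + 1 = 265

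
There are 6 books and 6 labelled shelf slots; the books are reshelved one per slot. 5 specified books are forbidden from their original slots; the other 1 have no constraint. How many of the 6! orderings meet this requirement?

Let A_j be the event that the j-th constrained one is fixed. By inclusion-exclusion over the 5 events:
Σ_{j=0}^{5} (-1)^j C(5,j)(6-j)!
= C(5,0)·6! - C(5,1)·5! + C(5,2)·4! - C(5,3)·3! + C(5,4)·2! - C(5,5)·1!
= 720 - 600 + 240 - 60 + 10 - 1
= 309

309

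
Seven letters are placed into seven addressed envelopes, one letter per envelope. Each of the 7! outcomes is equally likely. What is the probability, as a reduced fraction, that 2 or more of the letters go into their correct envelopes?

1331/5040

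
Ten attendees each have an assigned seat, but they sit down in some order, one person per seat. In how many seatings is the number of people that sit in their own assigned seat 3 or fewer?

Sum C(10,i)·!(10-i) for i = 0..3:
  i=0: C(10,0)·!10 = 1·1334961 = 1334961
  i=1: C(10,1)·!9 = 10·133496 = 1334960
  i=2: C(10,2)·!8 = 45·14833 = 667485
  i=3: C(10,3)·!7 = 120·1854 = 222480
Total = 3559886.

3559886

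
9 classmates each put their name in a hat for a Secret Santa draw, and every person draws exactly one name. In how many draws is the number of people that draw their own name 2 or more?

95887

# with exactly i fixed is C(9,i)·!(9-i); sum over i=2..9:
  i=2: C(9,2)·!7 = 36·1854 = 66744
  i=3: C(9,3)·!6 = 84·265 = 22260
  i=4: C(9,4)·!5 = 126·44 = 5544
  i=5: C(9,5)·!4 = 126·9 = 1134
  i=6: C(9,6)·!3 = 84·2 = 168
  i=7: C(9,7)·!2 = 36·1 = 36
  i=8: C(9,8)·!1 = 9·0 = 0
  i=9: C(9,9)·!0 = 1·1 = 1
Total = 95887.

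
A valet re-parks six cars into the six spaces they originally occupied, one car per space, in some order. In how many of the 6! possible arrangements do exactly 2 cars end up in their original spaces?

Choose which 2 of the 6 are fixed: C(6,2) = 15.
The remaining 4 must be deranged: !4 = 9.
Total: 15 × 9 = 135.

135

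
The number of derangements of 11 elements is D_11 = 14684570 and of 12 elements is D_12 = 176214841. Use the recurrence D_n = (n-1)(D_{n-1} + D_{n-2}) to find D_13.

2290792932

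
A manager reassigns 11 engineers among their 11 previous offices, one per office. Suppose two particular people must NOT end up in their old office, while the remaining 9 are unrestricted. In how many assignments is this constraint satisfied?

33022080

Let A_j be the event that the j-th constrained one is fixed. By inclusion-exclusion over the 2 events:
Σ_{j=0}^{2} (-1)^j C(2,j)(11-j)!
= C(2,0)·11! - C(2,1)·10! + C(2,2)·9!
= 39916800 - 7257600 + 362880
= 33022080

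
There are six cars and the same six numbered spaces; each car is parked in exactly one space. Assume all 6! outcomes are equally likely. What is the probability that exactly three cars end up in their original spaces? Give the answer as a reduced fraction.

1/18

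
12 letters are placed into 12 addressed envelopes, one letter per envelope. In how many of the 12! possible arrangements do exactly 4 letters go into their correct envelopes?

Choose which 4 of the 12 are fixed: C(12,4) = 495.
The other 8 form a derangement: !8 = 14833.
Total: 495 × 14833 = 7342335.

7342335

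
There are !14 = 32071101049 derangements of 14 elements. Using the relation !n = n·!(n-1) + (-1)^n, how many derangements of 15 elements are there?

!15 = 15·32071101049 - 1 = 481066515734.

481066515734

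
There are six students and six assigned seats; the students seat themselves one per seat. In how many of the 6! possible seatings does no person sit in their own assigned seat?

Recurrence: !6 = 6·!5 + (-1)^6.
!6 = 6·44 + 1 = 265

265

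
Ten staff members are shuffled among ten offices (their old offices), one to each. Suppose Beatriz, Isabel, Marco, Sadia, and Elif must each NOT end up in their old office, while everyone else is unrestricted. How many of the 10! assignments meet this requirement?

2170680

Let A_j be the event that the j-th constrained one is fixed. By inclusion-exclusion over the 5 events:
Σ_{j=0}^{5} (-1)^j C(5,j)(10-j)!
= C(5,0)·10! - C(5,1)·9! + C(5,2)·8! - C(5,3)·7! + C(5,4)·6! - C(5,5)·5!
= 3628800 - 1814400 + 403200 - 50400 + 3600 - 120
= 2170680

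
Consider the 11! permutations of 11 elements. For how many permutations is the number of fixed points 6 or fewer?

Sum C(11,i)·!(11-i) for i = 0..6:
  i=0: C(11,0)·!11 = 1·14684570 = 14684570
  i=1: C(11,1)·!10 = 11·1334961 = 14684571
  i=2: C(11,2)·!9 = 55·133496 = 7342280
  i=3: C(11,3)·!8 = 165·14833 = 2447445
  i=4: C(11,4)·!7 = 330·1854 = 611820
  i=5: C(11,5)·!6 = 462·265 = 122430
  i=6: C(11,6)·!5 = 462·44 = 20328
Total = 39913444.

39913444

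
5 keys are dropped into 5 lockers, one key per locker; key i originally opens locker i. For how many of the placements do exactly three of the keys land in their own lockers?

10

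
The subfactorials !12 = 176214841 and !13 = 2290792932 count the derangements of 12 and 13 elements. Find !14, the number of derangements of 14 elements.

32071101049

!14 = (14-1)·(!13 + !12) = 13·(2290792932 + 176214841) = 13·2467007773 = 32071101049.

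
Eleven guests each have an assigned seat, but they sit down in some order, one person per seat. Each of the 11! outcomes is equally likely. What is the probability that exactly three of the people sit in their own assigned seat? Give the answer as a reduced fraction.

Favorable outcomes: C(11,3)·!8 = 165·14833 = 2447445.
Total outcomes: 11! = 39916800.
Probability = 2447445/39916800 = 2119/34560.

2119/34560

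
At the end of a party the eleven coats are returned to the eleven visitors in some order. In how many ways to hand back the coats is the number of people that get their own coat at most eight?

# with exactly i fixed is C(11,i)·!(11-i); sum over i=0..8:
  i=0: C(11,0)·!11 = 1·14684570 = 14684570
  i=1: C(11,1)·!10 = 11·1334961 = 14684571
  i=2: C(11,2)·!9 = 55·133496 = 7342280
  i=3: C(11,3)·!8 = 165·14833 = 2447445
  i=4: C(11,4)·!7 = 330·1854 = 611820
  i=5: C(11,5)·!6 = 462·265 = 122430
  i=6: C(11,6)·!5 = 462·44 = 20328
  i=7: C(11,7)·!4 = 330·9 = 2970
  i=8: C(11,8)·!3 = 165·2 = 330
Total = 39916744.

39916744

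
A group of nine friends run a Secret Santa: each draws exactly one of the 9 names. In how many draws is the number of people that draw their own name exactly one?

133497

Pick the single fixed position: C(9,1) = 9 ways.
The other 8 form a derangement: !8 = 14833.
Total: 9 × 14833 = 133497.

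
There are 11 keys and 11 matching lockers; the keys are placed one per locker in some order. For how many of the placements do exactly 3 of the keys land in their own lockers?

2447445

Pick the 3 fixed positions: C(11,3) = 165 ways.
The other 8 form a derangement: !8 = 14833.
Total: 165 × 14833 = 2447445.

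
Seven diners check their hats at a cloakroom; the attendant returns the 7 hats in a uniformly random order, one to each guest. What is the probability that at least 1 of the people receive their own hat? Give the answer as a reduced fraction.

177/280

Favorable outcomes: Σ_{i≥1} C(7,i)·!(7-i) = 7·265 + 21·44 + 35·9 + 35·2 + 21·1 + 7·0 + 1·1 = 3186.
Total outcomes: 7! = 5040.
Probability = 3186/5040 = 177/280.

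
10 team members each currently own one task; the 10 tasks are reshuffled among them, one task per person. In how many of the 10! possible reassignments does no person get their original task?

The subfactorial !10 = [10!/e] (nearest integer).
10! = 3628800, and 3628800/e ≈ 1334960.92, so !10 = 1334961.

1334961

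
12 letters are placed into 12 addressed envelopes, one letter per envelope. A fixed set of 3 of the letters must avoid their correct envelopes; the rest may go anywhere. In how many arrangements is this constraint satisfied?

369774720

Inclusion-exclusion on the 3 forbidden self-matches:
Σ_{j=0}^{3} (-1)^j C(3,j)(12-j)!
= C(3,0)·12! - C(3,1)·11! + C(3,2)·10! - C(3,3)·9!
= 479001600 - 119750400 + 10886400 - 362880
= 369774720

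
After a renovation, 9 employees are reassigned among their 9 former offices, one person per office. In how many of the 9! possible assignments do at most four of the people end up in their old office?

Sum C(9,i)·!(9-i) for i = 0..4:
  i=0: C(9,0)·!9 = 1·133496 = 133496
  i=1: C(9,1)·!8 = 9·14833 = 133497
  i=2: C(9,2)·!7 = 36·1854 = 66744
  i=3: C(9,3)·!6 = 84·265 = 22260
  i=4: C(9,4)·!5 = 126·44 = 5544
Total = 361541.

361541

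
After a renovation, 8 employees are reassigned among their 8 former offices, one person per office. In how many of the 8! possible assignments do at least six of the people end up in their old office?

# with exactly i fixed is C(8,i)·!(8-i); sum over i=6..8:
  i=6: C(8,6)·!2 = 28·1 = 28
  i=7: C(8,7)·!1 = 8·0 = 0
  i=8: C(8,8)·!0 = 1·1 = 1
Total = 29.

29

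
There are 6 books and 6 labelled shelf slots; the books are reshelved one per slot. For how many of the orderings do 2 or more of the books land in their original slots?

191

Sum C(6,i)·!(6-i) for i = 2..6:
  i=2: C(6,2)·!4 = 15·9 = 135
  i=3: C(6,3)·!3 = 20·2 = 40
  i=4: C(6,4)·!2 = 15·1 = 15
  i=5: C(6,5)·!1 = 6·0 = 0
  i=6: C(6,6)·!0 = 1·1 = 1
Total = 191.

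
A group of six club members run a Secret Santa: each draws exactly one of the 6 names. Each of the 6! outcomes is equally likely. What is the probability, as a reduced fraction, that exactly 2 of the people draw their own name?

3/16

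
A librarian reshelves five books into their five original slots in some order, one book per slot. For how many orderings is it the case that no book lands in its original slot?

44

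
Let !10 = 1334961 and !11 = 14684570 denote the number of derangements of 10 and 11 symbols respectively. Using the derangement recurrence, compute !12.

176214841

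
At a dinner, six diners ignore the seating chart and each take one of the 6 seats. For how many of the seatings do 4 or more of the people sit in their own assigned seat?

# with exactly i fixed is C(6,i)·!(6-i); sum over i=4..6:
  i=4: C(6,4)·!2 = 15·1 = 15
  i=5: C(6,5)·!1 = 6·0 = 0
  i=6: C(6,6)·!0 = 1·1 = 1
Total = 16.

16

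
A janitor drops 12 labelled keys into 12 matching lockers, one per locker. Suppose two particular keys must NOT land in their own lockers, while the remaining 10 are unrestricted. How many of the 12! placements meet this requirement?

402796800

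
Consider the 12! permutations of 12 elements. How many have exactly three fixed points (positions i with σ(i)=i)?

29369120

Pick the 3 fixed positions: C(12,3) = 220 ways.
The other 9 form a derangement: !9 = 133496.
Total: 220 × 133496 = 29369120.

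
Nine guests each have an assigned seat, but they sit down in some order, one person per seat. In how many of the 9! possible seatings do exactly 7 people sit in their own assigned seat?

Choose which 7 of the 9 are fixed: C(9,7) = 36.
The other 2 form a derangement: !2 = 1.
Total: 36 × 1 = 36.

36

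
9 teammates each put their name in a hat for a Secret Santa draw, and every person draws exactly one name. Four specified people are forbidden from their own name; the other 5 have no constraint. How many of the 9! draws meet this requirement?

Let A_j be the event that the j-th constrained one is fixed. By inclusion-exclusion over the 4 events:
Σ_{j=0}^{4} (-1)^j C(4,j)(9-j)!
= C(4,0)·9! - C(4,1)·8! + C(4,2)·7! - C(4,3)·6! + C(4,4)·5!
= 362880 - 161280 + 30240 - 2880 + 120
= 229080

229080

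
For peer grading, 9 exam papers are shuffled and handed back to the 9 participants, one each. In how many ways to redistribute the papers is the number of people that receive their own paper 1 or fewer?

266993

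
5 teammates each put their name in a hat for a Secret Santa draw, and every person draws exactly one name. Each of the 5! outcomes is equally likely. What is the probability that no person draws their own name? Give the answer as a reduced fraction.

Favorable outcomes: !5 = 44.
Total outcomes: 5! = 120.
Probability = 44/120 = 11/30.

11/30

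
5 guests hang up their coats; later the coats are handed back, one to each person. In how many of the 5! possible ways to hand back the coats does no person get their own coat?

!5 is the nearest integer to 5!/e.
5! = 120, and 120/e ≈ 44.15, so !5 = 44.

44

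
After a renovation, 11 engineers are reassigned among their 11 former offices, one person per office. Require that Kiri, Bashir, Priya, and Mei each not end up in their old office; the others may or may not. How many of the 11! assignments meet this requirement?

Let A_j be the event that the j-th constrained one is fixed. By inclusion-exclusion over the 4 events:
Σ_{j=0}^{4} (-1)^j C(4,j)(11-j)!
= C(4,0)·11! - C(4,1)·10! + C(4,2)·9! - C(4,3)·8! + C(4,4)·7!
= 39916800 - 14515200 + 2177280 - 161280 + 5040
= 27422640

27422640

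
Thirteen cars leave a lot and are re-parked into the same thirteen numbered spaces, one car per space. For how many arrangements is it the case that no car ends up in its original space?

The number of derangements of 13 is !13 = Σ_{k=0}^{13} (-1)^k·13!/k!
= 13! - 13!/1! + 13!/2! - 13!/3! + 13!/4! - 13!/5! + 13!/6! - 13!/7! + 13!/8! - 13!/9! + 13!/10! - 13!/11! + 13!/12! - 13!/13!
= 6227020800 - 6227020800 + 3113510400 - 1037836800 + 259459200 - 51891840 + 8648640 - 1235520 + 154440 - 17160 + 1716 - 156 + 13 - 1
= 2290792932

2290792932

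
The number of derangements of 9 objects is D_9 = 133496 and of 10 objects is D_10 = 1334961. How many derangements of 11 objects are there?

14684570

D_11 = (11-1)·(D_10 + D_9) = 10·(1334961 + 133496) = 10·1468457 = 14684570.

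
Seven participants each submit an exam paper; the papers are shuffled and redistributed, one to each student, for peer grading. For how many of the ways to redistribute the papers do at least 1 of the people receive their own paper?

3186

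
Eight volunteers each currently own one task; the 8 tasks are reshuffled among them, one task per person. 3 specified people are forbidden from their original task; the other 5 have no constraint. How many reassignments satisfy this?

27240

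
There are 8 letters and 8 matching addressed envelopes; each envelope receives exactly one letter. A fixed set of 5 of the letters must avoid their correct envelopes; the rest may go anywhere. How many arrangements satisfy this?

21234

Inclusion-exclusion on the 5 forbidden self-matches:
Σ_{j=0}^{5} (-1)^j C(5,j)(8-j)!
= C(5,0)·8! - C(5,1)·7! + C(5,2)·6! - C(5,3)·5! + C(5,4)·4! - C(5,5)·3!
= 40320 - 25200 + 7200 - 1200 + 120 - 6
= 21234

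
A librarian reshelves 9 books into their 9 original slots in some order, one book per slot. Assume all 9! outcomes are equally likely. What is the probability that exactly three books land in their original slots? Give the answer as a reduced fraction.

Favorable outcomes: C(9,3)·!6 = 84·265 = 22260.
Total outcomes: 9! = 362880.
Probability = 22260/362880 = 53/864.

53/864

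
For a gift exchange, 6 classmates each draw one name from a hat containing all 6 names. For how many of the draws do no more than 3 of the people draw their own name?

704

Sum C(6,i)·!(6-i) for i = 0..3:
  i=0: C(6,0)·!6 = 1·265 = 265
  i=1: C(6,1)·!5 = 6·44 = 264
  i=2: C(6,2)·!4 = 15·9 = 135
  i=3: C(6,3)·!3 = 20·2 = 40
Total = 704.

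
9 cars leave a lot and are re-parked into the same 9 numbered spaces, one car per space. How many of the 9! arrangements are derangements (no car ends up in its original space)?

By inclusion-exclusion, !9 = Σ (-1)^k · 9!/k! for k=0..9
= 9! - 9!/1! + 9!/2! - 9!/3! + 9!/4! - 9!/5! + 9!/6! - 9!/7! + 9!/8! - 9!/9!
= 362880 - 362880 + 181440 - 60480 + 15120 - 3024 + 504 - 72 + 9 - 1
= 133496

133496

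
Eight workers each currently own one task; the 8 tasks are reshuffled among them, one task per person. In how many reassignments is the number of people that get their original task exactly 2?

7420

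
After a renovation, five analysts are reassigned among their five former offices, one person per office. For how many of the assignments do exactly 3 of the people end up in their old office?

Pick the 3 fixed positions: C(5,3) = 10 ways.
The other 2 form a derangement: !2 = 1.
Total: 10 × 1 = 10.

10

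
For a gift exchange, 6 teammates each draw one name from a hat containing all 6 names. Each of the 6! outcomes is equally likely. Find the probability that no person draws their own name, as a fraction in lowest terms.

Favorable outcomes: !6 = 265.
Total outcomes: 6! = 720.
Probability = 265/720 = 53/144.

53/144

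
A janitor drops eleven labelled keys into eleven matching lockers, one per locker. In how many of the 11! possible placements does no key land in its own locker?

14684570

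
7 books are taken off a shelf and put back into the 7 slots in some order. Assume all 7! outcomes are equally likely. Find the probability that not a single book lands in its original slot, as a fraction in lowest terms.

103/280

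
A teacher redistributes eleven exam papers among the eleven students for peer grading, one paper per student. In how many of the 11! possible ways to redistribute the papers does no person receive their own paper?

Use !n = n·!(n-1) + (-1)^n.
!11 = 11·1334961 - 1 = 14684570

14684570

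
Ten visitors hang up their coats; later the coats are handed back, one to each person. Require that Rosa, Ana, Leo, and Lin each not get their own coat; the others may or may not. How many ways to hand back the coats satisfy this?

Inclusion-exclusion on the 4 forbidden self-matches:
Σ_{j=0}^{4} (-1)^j C(4,j)(10-j)!
= C(4,0)·10! - C(4,1)·9! + C(4,2)·8! - C(4,3)·7! + C(4,4)·6!
= 3628800 - 1451520 + 241920 - 20160 + 720
= 2399760

2399760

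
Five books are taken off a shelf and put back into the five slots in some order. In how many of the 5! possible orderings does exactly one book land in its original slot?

Choose which one of the 5 is fixed: C(5,1) = 5.
The other 4 form a derangement: !4 = 9.
Total: 5 × 9 = 45.

45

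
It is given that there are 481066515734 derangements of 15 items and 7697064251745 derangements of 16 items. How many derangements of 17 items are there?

130850092279664

D_17 = (17-1)·(D_16 + D_15) = 16·(7697064251745 + 481066515734) = 16·8178130767479 = 130850092279664.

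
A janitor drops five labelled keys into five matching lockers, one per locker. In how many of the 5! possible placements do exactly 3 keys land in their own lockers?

10

Choose which 3 of the 5 are fixed: C(5,3) = 10.
The remaining 2 must be deranged: !2 = 1.
Total: 10 × 1 = 10.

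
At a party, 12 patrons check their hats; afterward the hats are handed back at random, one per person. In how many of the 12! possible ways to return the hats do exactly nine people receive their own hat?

440

Choose which 9 of the 12 are fixed: C(12,9) = 220.
The other 3 form a derangement: !3 = 2.
Total: 220 × 2 = 440.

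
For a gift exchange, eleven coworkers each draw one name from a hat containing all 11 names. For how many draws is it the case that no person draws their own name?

The subfactorial !11 = [11!/e] (nearest integer).
11! = 39916800, and 39916800/e ≈ 14684570.08, so !11 = 14684570.

14684570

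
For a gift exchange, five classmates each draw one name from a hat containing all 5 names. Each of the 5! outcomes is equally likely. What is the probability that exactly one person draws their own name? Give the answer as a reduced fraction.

Favorable outcomes: C(5,1)·!4 = 5·9 = 45.
Total outcomes: 5! = 120.
Probability = 45/120 = 3/8.

3/8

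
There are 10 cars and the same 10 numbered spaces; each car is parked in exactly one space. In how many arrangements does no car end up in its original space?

!10 is the nearest integer to 10!/e.
10! = 3628800, and 3628800/e ≈ 1334960.92, so !10 = 1334961.

1334961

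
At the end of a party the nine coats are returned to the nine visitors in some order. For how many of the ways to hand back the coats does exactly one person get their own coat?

Pick the single fixed position: C(9,1) = 9 ways.
The other 8 form a derangement: !8 = 14833.
Total: 9 × 14833 = 133497.

133497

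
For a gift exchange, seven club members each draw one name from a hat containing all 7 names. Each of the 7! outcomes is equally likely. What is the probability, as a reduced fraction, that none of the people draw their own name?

103/280

Favorable outcomes: !7 = 1854.
Total outcomes: 7! = 5040.
Probability = 1854/5040 = 103/280.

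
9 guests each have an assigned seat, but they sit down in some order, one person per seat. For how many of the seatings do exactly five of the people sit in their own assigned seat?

1134

Pick the 5 fixed positions: C(9,5) = 126 ways.
The other 4 form a derangement: !4 = 9.
Total: 126 × 9 = 1134.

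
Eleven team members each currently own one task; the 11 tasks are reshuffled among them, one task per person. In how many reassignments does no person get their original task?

!11 is the nearest integer to 11!/e.
11! = 39916800, and 39916800/e ≈ 14684570.08, so !11 = 14684570.

14684570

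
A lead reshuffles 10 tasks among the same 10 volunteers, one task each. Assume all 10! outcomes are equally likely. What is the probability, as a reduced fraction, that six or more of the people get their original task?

17/28350

Favorable outcomes: Σ_{i≥6} C(10,i)·!(10-i) = 210·9 + 120·2 + 45·1 + 10·0 + 1·1 = 2176.
Total outcomes: 10! = 3628800.
Probability = 2176/3628800 = 17/28350.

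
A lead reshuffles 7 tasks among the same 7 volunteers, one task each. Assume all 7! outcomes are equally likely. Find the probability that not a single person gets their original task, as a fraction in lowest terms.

103/280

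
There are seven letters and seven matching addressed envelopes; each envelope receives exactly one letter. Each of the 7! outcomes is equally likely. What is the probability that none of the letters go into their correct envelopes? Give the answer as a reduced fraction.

Favorable outcomes: !7 = 1854.
Total outcomes: 7! = 5040.
Probability = 1854/5040 = 103/280.

103/280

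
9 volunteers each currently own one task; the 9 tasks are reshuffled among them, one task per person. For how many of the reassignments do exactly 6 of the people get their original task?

168

Pick the 6 fixed positions: C(9,6) = 84 ways.
The other 3 form a derangement: !3 = 2.
Total: 84 × 2 = 168.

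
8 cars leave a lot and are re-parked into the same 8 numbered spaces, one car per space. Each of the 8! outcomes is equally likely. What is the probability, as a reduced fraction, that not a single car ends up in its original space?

Favorable outcomes: !8 = 14833.
Total outcomes: 8! = 40320.
Probability = 14833/40320 = 2119/5760.

2119/5760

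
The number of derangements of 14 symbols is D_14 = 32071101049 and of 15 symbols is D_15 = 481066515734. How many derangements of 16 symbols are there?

7697064251745

D_16 = (16-1)·(D_15 + D_14) = 15·(481066515734 + 32071101049) = 15·513137616783 = 7697064251745.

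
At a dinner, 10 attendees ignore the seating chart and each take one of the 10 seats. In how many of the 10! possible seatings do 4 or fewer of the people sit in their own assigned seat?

# with exactly i fixed is C(10,i)·!(10-i); sum over i=0..4:
  i=0: C(10,0)·!10 = 1·1334961 = 1334961
  i=1: C(10,1)·!9 = 10·133496 = 1334960
  i=2: C(10,2)·!8 = 45·14833 = 667485
  i=3: C(10,3)·!7 = 120·1854 = 222480
  i=4: C(10,4)·!6 = 210·265 = 55650
Total = 3615536.

3615536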